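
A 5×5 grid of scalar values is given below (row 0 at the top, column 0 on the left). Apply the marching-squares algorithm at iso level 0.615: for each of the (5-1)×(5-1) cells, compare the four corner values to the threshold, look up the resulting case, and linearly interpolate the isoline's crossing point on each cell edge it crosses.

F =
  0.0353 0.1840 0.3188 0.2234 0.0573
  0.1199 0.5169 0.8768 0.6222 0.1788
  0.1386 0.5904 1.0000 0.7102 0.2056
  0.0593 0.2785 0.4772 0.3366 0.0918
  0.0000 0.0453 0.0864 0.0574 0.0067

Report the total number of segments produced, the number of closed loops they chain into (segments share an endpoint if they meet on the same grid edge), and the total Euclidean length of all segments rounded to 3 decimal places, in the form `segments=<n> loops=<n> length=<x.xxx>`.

segments=8 loops=1 length=6.645

cell (0,1): code 0100 → (0.531,2.000)–(1.000,1.273)
cell (0,2): code 1100 → (0.982,3.000)–(0.531,2.000)
cell (0,3): code 1000 → (1.000,3.016)–(0.982,3.000)
cell (1,1): code 0110 → (1.000,1.273)–(2.000,1.060)
cell (1,3): code 1001 → (2.000,3.189)–(1.000,3.016)
cell (2,1): code 0010 → (2.000,1.060)–(2.736,2.000)
cell (2,2): code 0011 → (2.736,2.000)–(2.255,3.000)
cell (2,3): code 0001 → (2.255,3.000)–(2.000,3.189)
total: 8 segments, chained into 1 closed loop(s), length Σ = 6.645079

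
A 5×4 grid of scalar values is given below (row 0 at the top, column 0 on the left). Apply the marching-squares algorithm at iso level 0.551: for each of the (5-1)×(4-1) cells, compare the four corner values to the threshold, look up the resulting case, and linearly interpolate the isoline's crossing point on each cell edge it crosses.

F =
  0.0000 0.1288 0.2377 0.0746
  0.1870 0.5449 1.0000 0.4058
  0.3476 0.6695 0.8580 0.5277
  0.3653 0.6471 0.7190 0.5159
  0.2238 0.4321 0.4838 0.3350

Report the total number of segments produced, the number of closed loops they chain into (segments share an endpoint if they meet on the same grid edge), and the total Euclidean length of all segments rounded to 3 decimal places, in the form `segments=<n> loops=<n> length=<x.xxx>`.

segments=10 loops=1 length=8.888

cell (0,1): code 0100 → (0.411,2.000)–(1.000,1.013)
cell (0,2): code 1000 → (1.000,2.756)–(0.411,2.000)
cell (1,0): code 0100 → (1.049,1.000)–(2.000,0.632)
cell (1,1): code 1110 → (1.000,1.013)–(1.049,1.000)
cell (1,2): code 1001 → (2.000,2.929)–(1.000,2.756)
cell (2,0): code 0110 → (2.000,0.632)–(3.000,0.659)
cell (2,2): code 1001 → (3.000,2.827)–(2.000,2.929)
cell (3,0): code 0010 → (3.000,0.659)–(3.447,1.000)
cell (3,1): code 0011 → (3.447,1.000)–(3.714,2.000)
cell (3,2): code 0001 → (3.714,2.000)–(3.000,2.827)
total: 10 segments, chained into 1 closed loop(s), length Σ = 8.888489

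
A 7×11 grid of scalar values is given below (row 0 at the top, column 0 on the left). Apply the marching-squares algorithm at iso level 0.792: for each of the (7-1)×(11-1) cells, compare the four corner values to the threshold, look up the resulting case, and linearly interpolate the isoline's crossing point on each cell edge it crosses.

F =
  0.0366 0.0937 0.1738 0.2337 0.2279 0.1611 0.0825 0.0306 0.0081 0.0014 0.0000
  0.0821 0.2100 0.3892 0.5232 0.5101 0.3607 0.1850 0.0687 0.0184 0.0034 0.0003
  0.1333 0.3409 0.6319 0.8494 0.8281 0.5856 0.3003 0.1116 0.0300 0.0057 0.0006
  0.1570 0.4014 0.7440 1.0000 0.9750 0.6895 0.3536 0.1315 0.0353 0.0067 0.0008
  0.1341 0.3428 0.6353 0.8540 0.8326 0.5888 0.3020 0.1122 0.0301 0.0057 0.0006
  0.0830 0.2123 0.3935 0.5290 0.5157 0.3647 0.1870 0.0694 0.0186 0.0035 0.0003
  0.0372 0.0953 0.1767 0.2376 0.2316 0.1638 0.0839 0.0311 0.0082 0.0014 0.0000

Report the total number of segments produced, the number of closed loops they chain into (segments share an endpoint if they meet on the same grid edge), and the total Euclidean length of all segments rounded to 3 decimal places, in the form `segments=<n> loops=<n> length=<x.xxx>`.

cell (1,2): code 0100 → (1.824,3.000)–(2.000,2.736)
cell (1,3): code 1100 → (1.886,4.000)–(1.824,3.000)
cell (1,4): code 1000 → (2.000,4.149)–(1.886,4.000)
cell (2,2): code 0110 → (2.000,2.736)–(3.000,2.188)
cell (2,4): code 1001 → (3.000,4.641)–(2.000,4.149)
cell (3,2): code 0110 → (3.000,2.188)–(4.000,2.717)
cell (3,4): code 1001 → (4.000,4.167)–(3.000,4.641)
cell (4,2): code 0010 → (4.000,2.717)–(4.191,3.000)
cell (4,3): code 0011 → (4.191,3.000)–(4.128,4.000)
cell (4,4): code 0001 → (4.128,4.000)–(4.000,4.167)
total: 10 segments, chained into 1 closed loop(s), length Σ = 7.553397

segments=10 loops=1 length=7.553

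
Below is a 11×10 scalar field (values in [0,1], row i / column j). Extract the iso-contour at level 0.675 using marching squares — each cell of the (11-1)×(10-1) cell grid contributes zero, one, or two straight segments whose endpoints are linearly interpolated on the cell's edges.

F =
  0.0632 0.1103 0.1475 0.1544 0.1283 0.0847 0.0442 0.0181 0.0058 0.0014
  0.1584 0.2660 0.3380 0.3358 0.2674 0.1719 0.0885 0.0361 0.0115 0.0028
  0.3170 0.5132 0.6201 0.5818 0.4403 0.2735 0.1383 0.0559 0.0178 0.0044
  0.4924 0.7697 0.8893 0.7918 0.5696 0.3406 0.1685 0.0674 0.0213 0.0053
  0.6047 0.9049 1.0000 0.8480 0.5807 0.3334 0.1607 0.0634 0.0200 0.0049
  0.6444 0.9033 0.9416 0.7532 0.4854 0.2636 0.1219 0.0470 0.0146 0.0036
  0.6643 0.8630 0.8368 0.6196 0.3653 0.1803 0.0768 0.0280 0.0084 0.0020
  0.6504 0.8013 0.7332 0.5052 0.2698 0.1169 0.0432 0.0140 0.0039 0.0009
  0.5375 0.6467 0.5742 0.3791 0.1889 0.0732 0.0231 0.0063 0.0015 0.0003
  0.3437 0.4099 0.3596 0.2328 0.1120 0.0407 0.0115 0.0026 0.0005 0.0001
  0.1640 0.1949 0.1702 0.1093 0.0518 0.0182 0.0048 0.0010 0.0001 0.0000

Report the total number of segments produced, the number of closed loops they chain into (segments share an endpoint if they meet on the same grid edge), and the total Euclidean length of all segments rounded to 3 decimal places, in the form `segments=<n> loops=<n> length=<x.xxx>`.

segments=16 loops=1 length=14.521

cell (2,0): code 0100 → (2.631,1.000)–(3.000,0.658)
cell (2,1): code 1100 → (2.204,2.000)–(2.631,1.000)
cell (2,2): code 1100 → (2.444,3.000)–(2.204,2.000)
cell (2,3): code 1000 → (3.000,3.526)–(2.444,3.000)
cell (3,0): code 0110 → (3.000,0.658)–(4.000,0.234)
cell (3,3): code 1001 → (4.000,3.647)–(3.000,3.526)
cell (4,0): code 0110 → (4.000,0.234)–(5.000,0.118)
cell (4,3): code 1001 → (5.000,3.292)–(4.000,3.647)
cell (5,0): code 0110 → (5.000,0.118)–(6.000,0.054)
cell (5,2): code 1011 → (6.000,2.745)–(5.585,3.000)
cell (5,3): code 0001 → (5.585,3.000)–(5.000,3.292)
cell (6,0): code 0110 → (6.000,0.054)–(7.000,0.163)
cell (6,2): code 1001 → (7.000,2.255)–(6.000,2.745)
cell (7,0): code 0010 → (7.000,0.163)–(7.817,1.000)
cell (7,1): code 0011 → (7.817,1.000)–(7.366,2.000)
cell (7,2): code 0001 → (7.366,2.000)–(7.000,2.255)
total: 16 segments, chained into 1 closed loop(s), length Σ = 14.520673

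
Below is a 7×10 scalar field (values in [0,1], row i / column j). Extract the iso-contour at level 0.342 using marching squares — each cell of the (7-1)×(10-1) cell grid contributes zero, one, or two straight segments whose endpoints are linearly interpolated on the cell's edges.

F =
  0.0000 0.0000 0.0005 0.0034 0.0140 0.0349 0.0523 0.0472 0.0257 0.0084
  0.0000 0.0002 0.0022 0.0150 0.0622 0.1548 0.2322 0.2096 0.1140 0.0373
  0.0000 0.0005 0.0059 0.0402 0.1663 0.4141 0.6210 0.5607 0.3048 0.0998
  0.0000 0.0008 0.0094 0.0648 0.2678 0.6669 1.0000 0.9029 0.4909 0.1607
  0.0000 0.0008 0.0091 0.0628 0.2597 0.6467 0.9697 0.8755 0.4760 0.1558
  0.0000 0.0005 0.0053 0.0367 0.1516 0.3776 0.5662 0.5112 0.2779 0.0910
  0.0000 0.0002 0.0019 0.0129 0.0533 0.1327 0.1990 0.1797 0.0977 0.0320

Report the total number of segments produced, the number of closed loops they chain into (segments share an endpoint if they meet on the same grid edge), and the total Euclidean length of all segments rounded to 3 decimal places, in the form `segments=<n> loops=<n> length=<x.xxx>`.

cell (1,4): code 0100 → (1.722,5.000)–(2.000,4.709)
cell (1,5): code 1100 → (1.282,6.000)–(1.722,5.000)
cell (1,6): code 1100 → (1.377,7.000)–(1.282,6.000)
cell (1,7): code 1000 → (2.000,7.855)–(1.377,7.000)
cell (2,4): code 0110 → (2.000,4.709)–(3.000,4.186)
cell (2,7): code 1101 → (2.200,8.000)–(2.000,7.855)
cell (2,8): code 1000 → (3.000,8.451)–(2.200,8.000)
cell (3,4): code 0110 → (3.000,4.186)–(4.000,4.213)
cell (3,8): code 1001 → (4.000,8.418)–(3.000,8.451)
cell (4,4): code 0110 → (4.000,4.213)–(5.000,4.842)
cell (4,7): code 1011 → (5.000,7.725)–(4.676,8.000)
cell (4,8): code 0001 → (4.676,8.000)–(4.000,8.418)
cell (5,4): code 0010 → (5.000,4.842)–(5.145,5.000)
cell (5,5): code 0011 → (5.145,5.000)–(5.611,6.000)
cell (5,6): code 0011 → (5.611,6.000)–(5.510,7.000)
cell (5,7): code 0001 → (5.510,7.000)–(5.000,7.725)
total: 16 segments, chained into 1 closed loop(s), length Σ = 13.462668

segments=16 loops=1 length=13.463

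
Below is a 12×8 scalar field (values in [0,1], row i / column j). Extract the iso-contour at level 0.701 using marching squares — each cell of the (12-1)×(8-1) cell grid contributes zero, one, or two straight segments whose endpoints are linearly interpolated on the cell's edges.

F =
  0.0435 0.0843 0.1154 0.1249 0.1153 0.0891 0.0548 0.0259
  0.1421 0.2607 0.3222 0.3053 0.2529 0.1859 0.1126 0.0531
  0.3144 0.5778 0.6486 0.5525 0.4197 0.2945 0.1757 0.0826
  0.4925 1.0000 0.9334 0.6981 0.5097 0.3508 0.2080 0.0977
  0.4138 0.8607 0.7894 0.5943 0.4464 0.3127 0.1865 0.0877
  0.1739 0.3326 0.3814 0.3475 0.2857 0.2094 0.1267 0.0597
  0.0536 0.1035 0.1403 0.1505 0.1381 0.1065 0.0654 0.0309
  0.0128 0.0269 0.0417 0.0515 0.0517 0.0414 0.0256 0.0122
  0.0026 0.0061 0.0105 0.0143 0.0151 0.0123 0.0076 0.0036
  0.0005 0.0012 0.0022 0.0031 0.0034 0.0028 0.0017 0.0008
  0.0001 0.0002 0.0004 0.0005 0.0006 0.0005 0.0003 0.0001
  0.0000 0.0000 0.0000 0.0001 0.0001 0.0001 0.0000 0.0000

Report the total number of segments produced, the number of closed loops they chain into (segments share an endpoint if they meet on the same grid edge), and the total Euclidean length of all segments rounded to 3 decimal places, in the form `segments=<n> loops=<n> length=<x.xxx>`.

segments=8 loops=1 length=7.343

cell (2,0): code 0100 → (2.292,1.000)–(3.000,0.411)
cell (2,1): code 1100 → (2.184,2.000)–(2.292,1.000)
cell (2,2): code 1000 → (3.000,2.988)–(2.184,2.000)
cell (3,0): code 0110 → (3.000,0.411)–(4.000,0.643)
cell (3,2): code 1001 → (4.000,2.453)–(3.000,2.988)
cell (4,0): code 0010 → (4.000,0.643)–(4.302,1.000)
cell (4,1): code 0011 → (4.302,1.000)–(4.217,2.000)
cell (4,2): code 0001 → (4.217,2.000)–(4.000,2.453)
total: 8 segments, chained into 1 closed loop(s), length Σ = 7.342657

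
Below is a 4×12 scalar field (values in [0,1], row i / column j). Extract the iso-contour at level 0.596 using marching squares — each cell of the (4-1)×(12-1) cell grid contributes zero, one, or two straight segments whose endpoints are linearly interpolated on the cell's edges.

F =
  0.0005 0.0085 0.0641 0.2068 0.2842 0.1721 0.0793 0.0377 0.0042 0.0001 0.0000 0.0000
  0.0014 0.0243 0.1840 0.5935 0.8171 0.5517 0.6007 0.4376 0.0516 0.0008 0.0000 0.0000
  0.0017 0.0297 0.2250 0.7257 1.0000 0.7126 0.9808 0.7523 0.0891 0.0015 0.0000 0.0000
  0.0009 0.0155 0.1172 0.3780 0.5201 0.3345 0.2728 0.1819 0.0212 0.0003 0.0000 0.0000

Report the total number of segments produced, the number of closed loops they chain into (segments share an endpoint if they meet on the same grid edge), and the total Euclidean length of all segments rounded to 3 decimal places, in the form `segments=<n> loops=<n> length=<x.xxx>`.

segments=16 loops=1 length=11.193

cell (0,3): code 0100 → (0.585,4.000)–(1.000,3.011)
cell (0,4): code 1000 → (1.000,4.833)–(0.585,4.000)
cell (0,5): code 0100 → (0.991,6.000)–(1.000,5.904)
cell (0,6): code 1000 → (1.000,6.029)–(0.991,6.000)
cell (1,2): code 0100 → (1.019,3.000)–(2.000,2.741)
cell (1,3): code 1110 → (1.000,3.011)–(1.019,3.000)
cell (1,4): code 1101 → (1.275,5.000)–(1.000,4.833)
cell (1,5): code 1110 → (1.000,5.904)–(1.275,5.000)
cell (1,6): code 1101 → (1.503,7.000)–(1.000,6.029)
cell (1,7): code 1000 → (2.000,7.236)–(1.503,7.000)
cell (2,2): code 0010 → (2.000,2.741)–(2.373,3.000)
cell (2,3): code 0011 → (2.373,3.000)–(2.842,4.000)
cell (2,4): code 0011 → (2.842,4.000)–(2.308,5.000)
cell (2,5): code 0011 → (2.308,5.000)–(2.544,6.000)
cell (2,6): code 0011 → (2.544,6.000)–(2.274,7.000)
cell (2,7): code 0001 → (2.274,7.000)–(2.000,7.236)
total: 16 segments, chained into 1 closed loop(s), length Σ = 11.193236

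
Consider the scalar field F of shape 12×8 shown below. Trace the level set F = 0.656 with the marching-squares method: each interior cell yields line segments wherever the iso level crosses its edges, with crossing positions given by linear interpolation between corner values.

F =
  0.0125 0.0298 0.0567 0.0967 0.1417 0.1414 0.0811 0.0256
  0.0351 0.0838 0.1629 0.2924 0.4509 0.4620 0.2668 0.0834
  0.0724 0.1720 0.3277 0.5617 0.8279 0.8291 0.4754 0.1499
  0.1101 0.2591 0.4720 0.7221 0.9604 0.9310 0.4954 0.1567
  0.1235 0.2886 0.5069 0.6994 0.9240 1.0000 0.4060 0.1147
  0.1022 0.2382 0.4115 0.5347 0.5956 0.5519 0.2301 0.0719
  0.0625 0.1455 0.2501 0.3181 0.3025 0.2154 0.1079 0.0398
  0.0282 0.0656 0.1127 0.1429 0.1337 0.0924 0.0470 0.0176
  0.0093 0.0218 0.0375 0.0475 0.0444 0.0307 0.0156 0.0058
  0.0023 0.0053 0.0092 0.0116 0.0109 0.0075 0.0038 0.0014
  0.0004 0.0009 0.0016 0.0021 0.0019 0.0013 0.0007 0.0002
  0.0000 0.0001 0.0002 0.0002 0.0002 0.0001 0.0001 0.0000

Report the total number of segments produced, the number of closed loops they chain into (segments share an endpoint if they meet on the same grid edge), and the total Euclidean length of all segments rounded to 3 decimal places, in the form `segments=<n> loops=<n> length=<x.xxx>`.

cell (1,3): code 0100 → (1.544,4.000)–(2.000,3.354)
cell (1,4): code 1100 → (1.528,5.000)–(1.544,4.000)
cell (1,5): code 1000 → (2.000,5.489)–(1.528,5.000)
cell (2,2): code 0100 → (2.588,3.000)–(3.000,2.736)
cell (2,3): code 1110 → (2.000,3.354)–(2.588,3.000)
cell (2,5): code 1001 → (3.000,5.631)–(2.000,5.489)
cell (3,2): code 0110 → (3.000,2.736)–(4.000,2.775)
cell (3,5): code 1001 → (4.000,5.579)–(3.000,5.631)
cell (4,2): code 0010 → (4.000,2.775)–(4.264,3.000)
cell (4,3): code 0011 → (4.264,3.000)–(4.816,4.000)
cell (4,4): code 0011 → (4.816,4.000)–(4.768,5.000)
cell (4,5): code 0001 → (4.768,5.000)–(4.000,5.579)
total: 12 segments, chained into 1 closed loop(s), length Σ = 10.110417

segments=12 loops=1 length=10.110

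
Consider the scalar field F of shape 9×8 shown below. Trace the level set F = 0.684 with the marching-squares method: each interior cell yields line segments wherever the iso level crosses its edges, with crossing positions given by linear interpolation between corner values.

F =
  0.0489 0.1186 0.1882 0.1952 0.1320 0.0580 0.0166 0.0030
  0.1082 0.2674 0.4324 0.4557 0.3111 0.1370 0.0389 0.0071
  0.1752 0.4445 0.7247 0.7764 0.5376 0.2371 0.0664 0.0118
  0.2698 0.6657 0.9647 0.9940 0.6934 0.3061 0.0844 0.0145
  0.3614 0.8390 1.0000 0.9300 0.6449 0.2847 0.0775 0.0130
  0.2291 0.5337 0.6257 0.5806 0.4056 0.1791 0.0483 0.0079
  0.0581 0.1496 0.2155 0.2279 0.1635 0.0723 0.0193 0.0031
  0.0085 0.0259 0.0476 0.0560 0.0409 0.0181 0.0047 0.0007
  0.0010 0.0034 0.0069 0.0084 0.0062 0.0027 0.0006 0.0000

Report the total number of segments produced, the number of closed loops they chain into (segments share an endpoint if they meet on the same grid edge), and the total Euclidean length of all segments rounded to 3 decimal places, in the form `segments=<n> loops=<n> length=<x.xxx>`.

segments=14 loops=1 length=10.026

cell (1,1): code 0100 → (1.861,2.000)–(2.000,1.855)
cell (1,2): code 1100 → (1.712,3.000)–(1.861,2.000)
cell (1,3): code 1000 → (2.000,3.387)–(1.712,3.000)
cell (2,1): code 0110 → (2.000,1.855)–(3.000,1.061)
cell (2,3): code 1101 → (2.940,4.000)–(2.000,3.387)
cell (2,4): code 1000 → (3.000,4.024)–(2.940,4.000)
cell (3,0): code 0100 → (3.106,1.000)–(4.000,0.675)
cell (3,1): code 1110 → (3.000,1.061)–(3.106,1.000)
cell (3,3): code 1011 → (4.000,3.863)–(3.194,4.000)
cell (3,4): code 0001 → (3.194,4.000)–(3.000,4.024)
cell (4,0): code 0010 → (4.000,0.675)–(4.508,1.000)
cell (4,1): code 0011 → (4.508,1.000)–(4.844,2.000)
cell (4,2): code 0011 → (4.844,2.000)–(4.704,3.000)
cell (4,3): code 0001 → (4.704,3.000)–(4.000,3.863)
total: 14 segments, chained into 1 closed loop(s), length Σ = 10.025980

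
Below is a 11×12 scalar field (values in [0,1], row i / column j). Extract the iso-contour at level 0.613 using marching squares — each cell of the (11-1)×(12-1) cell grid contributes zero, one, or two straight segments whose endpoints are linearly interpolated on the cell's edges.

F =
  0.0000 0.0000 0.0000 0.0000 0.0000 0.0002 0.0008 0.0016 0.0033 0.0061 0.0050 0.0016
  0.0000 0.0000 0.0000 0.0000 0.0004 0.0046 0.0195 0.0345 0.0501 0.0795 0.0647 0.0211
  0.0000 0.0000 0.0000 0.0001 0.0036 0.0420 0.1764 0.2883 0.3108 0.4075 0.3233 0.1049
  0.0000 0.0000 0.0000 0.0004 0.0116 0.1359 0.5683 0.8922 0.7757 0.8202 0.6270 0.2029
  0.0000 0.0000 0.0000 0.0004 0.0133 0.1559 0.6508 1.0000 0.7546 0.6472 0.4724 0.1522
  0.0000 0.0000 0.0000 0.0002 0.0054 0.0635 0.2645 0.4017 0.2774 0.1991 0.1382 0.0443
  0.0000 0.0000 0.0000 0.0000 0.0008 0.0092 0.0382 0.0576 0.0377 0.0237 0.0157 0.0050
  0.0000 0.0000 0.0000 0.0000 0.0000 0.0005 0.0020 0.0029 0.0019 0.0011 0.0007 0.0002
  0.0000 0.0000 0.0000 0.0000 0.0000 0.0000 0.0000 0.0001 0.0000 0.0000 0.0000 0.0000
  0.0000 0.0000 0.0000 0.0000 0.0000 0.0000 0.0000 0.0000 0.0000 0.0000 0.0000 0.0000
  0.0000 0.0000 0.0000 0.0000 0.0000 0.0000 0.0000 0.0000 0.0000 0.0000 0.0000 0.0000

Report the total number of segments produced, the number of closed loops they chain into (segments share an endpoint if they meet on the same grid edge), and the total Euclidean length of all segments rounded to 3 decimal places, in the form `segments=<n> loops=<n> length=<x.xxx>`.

segments=14 loops=1 length=10.044

cell (2,6): code 0100 → (2.538,7.000)–(3.000,6.138)
cell (2,7): code 1100 → (2.650,8.000)–(2.538,7.000)
cell (2,8): code 1100 → (2.498,9.000)–(2.650,8.000)
cell (2,9): code 1100 → (2.954,10.000)–(2.498,9.000)
cell (2,10): code 1000 → (3.000,10.033)–(2.954,10.000)
cell (3,5): code 0100 → (3.542,6.000)–(4.000,5.924)
cell (3,6): code 1110 → (3.000,6.138)–(3.542,6.000)
cell (3,9): code 1011 → (4.000,9.196)–(3.091,10.000)
cell (3,10): code 0001 → (3.091,10.000)–(3.000,10.033)
cell (4,5): code 0010 → (4.000,5.924)–(4.098,6.000)
cell (4,6): code 0011 → (4.098,6.000)–(4.647,7.000)
cell (4,7): code 0011 → (4.647,7.000)–(4.297,8.000)
cell (4,8): code 0011 → (4.297,8.000)–(4.076,9.000)
cell (4,9): code 0001 → (4.076,9.000)–(4.000,9.196)
total: 14 segments, chained into 1 closed loop(s), length Σ = 10.044247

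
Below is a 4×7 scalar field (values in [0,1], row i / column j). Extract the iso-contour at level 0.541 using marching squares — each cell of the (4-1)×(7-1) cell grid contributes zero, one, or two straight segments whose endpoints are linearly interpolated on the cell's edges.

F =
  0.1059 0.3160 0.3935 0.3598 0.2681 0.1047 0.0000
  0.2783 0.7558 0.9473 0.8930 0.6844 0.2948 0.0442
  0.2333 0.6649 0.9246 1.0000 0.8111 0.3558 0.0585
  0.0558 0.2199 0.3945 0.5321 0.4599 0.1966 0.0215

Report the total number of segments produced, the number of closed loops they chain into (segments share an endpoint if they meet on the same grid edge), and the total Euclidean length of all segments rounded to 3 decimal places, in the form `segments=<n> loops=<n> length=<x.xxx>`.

cell (0,0): code 0100 → (0.512,1.000)–(1.000,0.550)
cell (0,1): code 1100 → (0.266,2.000)–(0.512,1.000)
cell (0,2): code 1100 → (0.340,3.000)–(0.266,2.000)
cell (0,3): code 1100 → (0.656,4.000)–(0.340,3.000)
cell (0,4): code 1000 → (1.000,4.368)–(0.656,4.000)
cell (1,0): code 0110 → (1.000,0.550)–(2.000,0.713)
cell (1,4): code 1001 → (2.000,4.593)–(1.000,4.368)
cell (2,0): code 0010 → (2.000,0.713)–(2.278,1.000)
cell (2,1): code 0011 → (2.278,1.000)–(2.724,2.000)
cell (2,2): code 0011 → (2.724,2.000)–(2.981,3.000)
cell (2,3): code 0011 → (2.981,3.000)–(2.769,4.000)
cell (2,4): code 0001 → (2.769,4.000)–(2.000,4.593)
total: 12 segments, chained into 1 closed loop(s), length Σ = 10.807916

segments=12 loops=1 length=10.808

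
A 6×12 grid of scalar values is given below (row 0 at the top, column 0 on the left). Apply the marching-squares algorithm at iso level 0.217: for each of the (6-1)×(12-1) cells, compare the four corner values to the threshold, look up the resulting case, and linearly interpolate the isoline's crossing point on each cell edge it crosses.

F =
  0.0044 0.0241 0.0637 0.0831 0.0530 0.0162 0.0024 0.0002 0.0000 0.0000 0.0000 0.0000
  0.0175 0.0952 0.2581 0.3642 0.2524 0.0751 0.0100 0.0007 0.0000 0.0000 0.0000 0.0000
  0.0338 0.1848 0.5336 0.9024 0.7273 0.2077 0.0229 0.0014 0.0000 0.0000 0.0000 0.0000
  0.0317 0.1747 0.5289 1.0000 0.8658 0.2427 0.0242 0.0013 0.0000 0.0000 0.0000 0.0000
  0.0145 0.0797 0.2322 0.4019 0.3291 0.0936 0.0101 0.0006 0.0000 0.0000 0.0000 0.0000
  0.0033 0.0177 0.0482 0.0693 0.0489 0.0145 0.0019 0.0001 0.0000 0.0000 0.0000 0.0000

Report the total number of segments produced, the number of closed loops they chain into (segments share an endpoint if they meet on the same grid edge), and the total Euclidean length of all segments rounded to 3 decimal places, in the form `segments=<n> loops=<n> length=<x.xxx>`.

cell (0,1): code 0100 → (0.789,2.000)–(1.000,1.748)
cell (0,2): code 1100 → (0.476,3.000)–(0.789,2.000)
cell (0,3): code 1100 → (0.822,4.000)–(0.476,3.000)
cell (0,4): code 1000 → (1.000,4.200)–(0.822,4.000)
cell (1,1): code 0110 → (1.000,1.748)–(2.000,1.092)
cell (1,4): code 1001 → (2.000,4.982)–(1.000,4.200)
cell (2,1): code 0110 → (2.000,1.092)–(3.000,1.119)
cell (2,4): code 1101 → (2.266,5.000)–(2.000,4.982)
cell (2,5): code 1000 → (3.000,5.118)–(2.266,5.000)
cell (3,1): code 0110 → (3.000,1.119)–(4.000,1.900)
cell (3,4): code 1011 → (4.000,4.476)–(3.172,5.000)
cell (3,5): code 0001 → (3.172,5.000)–(3.000,5.118)
cell (4,1): code 0010 → (4.000,1.900)–(4.083,2.000)
cell (4,2): code 0011 → (4.083,2.000)–(4.556,3.000)
cell (4,3): code 0011 → (4.556,3.000)–(4.400,4.000)
cell (4,4): code 0001 → (4.400,4.000)–(4.000,4.476)
total: 16 segments, chained into 1 closed loop(s), length Σ = 12.504564

segments=16 loops=1 length=12.505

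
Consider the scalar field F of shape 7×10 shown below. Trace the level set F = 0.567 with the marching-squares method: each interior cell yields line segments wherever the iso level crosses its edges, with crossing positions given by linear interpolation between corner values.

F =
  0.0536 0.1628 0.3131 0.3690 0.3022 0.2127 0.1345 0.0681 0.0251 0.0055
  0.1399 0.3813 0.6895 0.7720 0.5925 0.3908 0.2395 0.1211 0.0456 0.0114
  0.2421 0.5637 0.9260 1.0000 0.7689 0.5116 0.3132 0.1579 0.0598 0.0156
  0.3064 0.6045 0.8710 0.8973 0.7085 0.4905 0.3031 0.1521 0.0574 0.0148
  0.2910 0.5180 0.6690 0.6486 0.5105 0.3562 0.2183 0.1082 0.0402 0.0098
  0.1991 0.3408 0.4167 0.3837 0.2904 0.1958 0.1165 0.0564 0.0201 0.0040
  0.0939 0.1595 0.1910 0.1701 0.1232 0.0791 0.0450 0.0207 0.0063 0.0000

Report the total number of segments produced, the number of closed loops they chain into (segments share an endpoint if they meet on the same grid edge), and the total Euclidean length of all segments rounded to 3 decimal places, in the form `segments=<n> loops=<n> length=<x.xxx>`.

cell (0,1): code 0100 → (0.675,2.000)–(1.000,1.603)
cell (0,2): code 1100 → (0.491,3.000)–(0.675,2.000)
cell (0,3): code 1100 → (0.912,4.000)–(0.491,3.000)
cell (0,4): code 1000 → (1.000,4.126)–(0.912,4.000)
cell (1,1): code 0110 → (1.000,1.603)–(2.000,1.009)
cell (1,4): code 1001 → (2.000,4.785)–(1.000,4.126)
cell (2,0): code 0100 → (2.081,1.000)–(3.000,0.874)
cell (2,1): code 1110 → (2.000,1.009)–(2.081,1.000)
cell (2,4): code 1001 → (3.000,4.649)–(2.000,4.785)
cell (3,0): code 0010 → (3.000,0.874)–(3.434,1.000)
cell (3,1): code 0111 → (3.434,1.000)–(4.000,1.325)
cell (3,3): code 1011 → (4.000,3.591)–(3.715,4.000)
cell (3,4): code 0001 → (3.715,4.000)–(3.000,4.649)
cell (4,1): code 0010 → (4.000,1.325)–(4.404,2.000)
cell (4,2): code 0011 → (4.404,2.000)–(4.308,3.000)
cell (4,3): code 0001 → (4.308,3.000)–(4.000,3.591)
total: 16 segments, chained into 1 closed loop(s), length Σ = 12.174189

segments=16 loops=1 length=12.174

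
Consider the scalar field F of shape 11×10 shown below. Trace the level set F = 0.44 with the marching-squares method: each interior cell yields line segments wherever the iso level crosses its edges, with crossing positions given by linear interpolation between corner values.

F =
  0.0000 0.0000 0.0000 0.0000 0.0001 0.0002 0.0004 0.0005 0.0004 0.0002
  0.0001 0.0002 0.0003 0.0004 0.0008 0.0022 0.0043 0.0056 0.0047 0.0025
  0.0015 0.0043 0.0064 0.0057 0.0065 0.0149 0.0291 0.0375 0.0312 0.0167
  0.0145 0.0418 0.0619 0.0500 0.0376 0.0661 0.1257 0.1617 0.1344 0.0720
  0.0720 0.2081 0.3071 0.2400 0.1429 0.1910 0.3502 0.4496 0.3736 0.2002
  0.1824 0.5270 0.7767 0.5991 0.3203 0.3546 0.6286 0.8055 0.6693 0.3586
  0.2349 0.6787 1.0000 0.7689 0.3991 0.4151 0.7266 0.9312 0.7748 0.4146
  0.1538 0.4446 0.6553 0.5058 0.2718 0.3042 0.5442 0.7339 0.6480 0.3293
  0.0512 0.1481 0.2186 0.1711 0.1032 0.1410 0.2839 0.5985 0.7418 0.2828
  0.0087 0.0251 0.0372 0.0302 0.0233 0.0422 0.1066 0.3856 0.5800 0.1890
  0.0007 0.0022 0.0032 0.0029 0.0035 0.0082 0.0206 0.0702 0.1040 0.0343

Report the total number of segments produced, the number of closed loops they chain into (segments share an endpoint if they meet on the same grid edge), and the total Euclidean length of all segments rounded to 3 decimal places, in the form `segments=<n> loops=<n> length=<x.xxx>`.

cell (3,6): code 0100 → (3.967,7.000)–(4.000,6.903)
cell (3,7): code 1000 → (4.000,7.126)–(3.967,7.000)
cell (4,0): code 0100 → (4.727,1.000)–(5.000,0.748)
cell (4,1): code 1100 → (4.283,2.000)–(4.727,1.000)
cell (4,2): code 1100 → (4.557,3.000)–(4.283,2.000)
cell (4,3): code 1000 → (5.000,3.571)–(4.557,3.000)
cell (4,5): code 0100 → (4.323,6.000)–(5.000,5.312)
cell (4,6): code 1110 → (4.000,6.903)–(4.323,6.000)
cell (4,7): code 1101 → (4.225,8.000)–(4.000,7.126)
cell (4,8): code 1000 → (5.000,8.738)–(4.225,8.000)
cell (5,0): code 0110 → (5.000,0.748)–(6.000,0.462)
cell (5,3): code 1001 → (6.000,3.889)–(5.000,3.571)
cell (5,5): code 0110 → (5.000,5.312)–(6.000,5.080)
cell (5,8): code 1001 → (6.000,8.929)–(5.000,8.738)
cell (6,0): code 0110 → (6.000,0.462)–(7.000,0.984)
cell (6,3): code 1001 → (7.000,3.281)–(6.000,3.889)
cell (6,5): code 0110 → (6.000,5.080)–(7.000,5.566)
cell (6,8): code 1001 → (7.000,8.653)–(6.000,8.929)
cell (7,0): code 0010 → (7.000,0.984)–(7.016,1.000)
cell (7,1): code 0011 → (7.016,1.000)–(7.493,2.000)
cell (7,2): code 0011 → (7.493,2.000)–(7.197,3.000)
cell (7,3): code 0001 → (7.197,3.000)–(7.000,3.281)
cell (7,5): code 0010 → (7.000,5.566)–(7.400,6.000)
cell (7,6): code 0111 → (7.400,6.000)–(8.000,6.496)
cell (7,8): code 1001 → (8.000,8.658)–(7.000,8.653)
cell (8,6): code 0010 → (8.000,6.496)–(8.744,7.000)
cell (8,7): code 0111 → (8.744,7.000)–(9.000,7.280)
cell (8,8): code 1001 → (9.000,8.358)–(8.000,8.658)
cell (9,7): code 0010 → (9.000,7.280)–(9.294,8.000)
cell (9,8): code 0001 → (9.294,8.000)–(9.000,8.358)
total: 30 segments, chained into 2 closed loop(s), length Σ = 24.386098

segments=30 loops=2 length=24.386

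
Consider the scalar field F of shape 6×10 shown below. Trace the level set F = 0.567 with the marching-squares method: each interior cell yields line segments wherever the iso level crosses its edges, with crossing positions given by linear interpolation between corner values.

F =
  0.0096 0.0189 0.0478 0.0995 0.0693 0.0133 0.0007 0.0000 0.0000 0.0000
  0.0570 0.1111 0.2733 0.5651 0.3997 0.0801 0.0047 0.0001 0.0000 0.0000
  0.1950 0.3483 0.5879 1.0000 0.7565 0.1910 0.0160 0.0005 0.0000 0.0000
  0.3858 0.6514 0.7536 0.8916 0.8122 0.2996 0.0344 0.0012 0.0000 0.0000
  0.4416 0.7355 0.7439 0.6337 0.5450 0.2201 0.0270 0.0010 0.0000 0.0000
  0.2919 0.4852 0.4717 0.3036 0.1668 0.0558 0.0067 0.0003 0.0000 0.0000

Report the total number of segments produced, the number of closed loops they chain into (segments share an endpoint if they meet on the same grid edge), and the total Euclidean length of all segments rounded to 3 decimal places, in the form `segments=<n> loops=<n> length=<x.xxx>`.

cell (1,1): code 0100 → (1.934,2.000)–(2.000,1.913)
cell (1,2): code 1100 → (1.004,3.000)–(1.934,2.000)
cell (1,3): code 1100 → (1.469,4.000)–(1.004,3.000)
cell (1,4): code 1000 → (2.000,4.335)–(1.469,4.000)
cell (2,0): code 0100 → (2.722,1.000)–(3.000,0.682)
cell (2,1): code 1110 → (2.000,1.913)–(2.722,1.000)
cell (2,4): code 1001 → (3.000,4.478)–(2.000,4.335)
cell (3,0): code 0110 → (3.000,0.682)–(4.000,0.427)
cell (3,3): code 1011 → (4.000,3.752)–(3.918,4.000)
cell (3,4): code 0001 → (3.918,4.000)–(3.000,4.478)
cell (4,0): code 0010 → (4.000,0.427)–(4.673,1.000)
cell (4,1): code 0011 → (4.673,1.000)–(4.650,2.000)
cell (4,2): code 0011 → (4.650,2.000)–(4.202,3.000)
cell (4,3): code 0001 → (4.202,3.000)–(4.000,3.752)
total: 14 segments, chained into 1 closed loop(s), length Σ = 11.888753

segments=14 loops=1 length=11.889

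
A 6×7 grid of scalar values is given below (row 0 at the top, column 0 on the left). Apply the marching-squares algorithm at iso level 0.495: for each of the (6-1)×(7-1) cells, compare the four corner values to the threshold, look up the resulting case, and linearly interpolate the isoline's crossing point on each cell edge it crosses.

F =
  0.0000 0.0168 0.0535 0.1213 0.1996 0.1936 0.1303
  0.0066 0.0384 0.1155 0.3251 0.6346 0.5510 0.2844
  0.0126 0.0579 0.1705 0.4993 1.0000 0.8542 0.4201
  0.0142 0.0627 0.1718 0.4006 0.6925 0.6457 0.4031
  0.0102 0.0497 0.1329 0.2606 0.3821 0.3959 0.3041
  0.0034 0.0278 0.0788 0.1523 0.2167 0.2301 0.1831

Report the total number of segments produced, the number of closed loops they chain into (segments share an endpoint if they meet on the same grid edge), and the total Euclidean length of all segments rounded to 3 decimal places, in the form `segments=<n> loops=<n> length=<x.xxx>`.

cell (0,3): code 0100 → (0.679,4.000)–(1.000,3.549)
cell (0,4): code 1100 → (0.843,5.000)–(0.679,4.000)
cell (0,5): code 1000 → (1.000,5.210)–(0.843,5.000)
cell (1,2): code 0100 → (1.975,3.000)–(2.000,2.987)
cell (1,3): code 1110 → (1.000,3.549)–(1.975,3.000)
cell (1,5): code 1001 → (2.000,5.827)–(1.000,5.210)
cell (2,2): code 0010 → (2.000,2.987)–(2.044,3.000)
cell (2,3): code 0111 → (2.044,3.000)–(3.000,3.323)
cell (2,5): code 1001 → (3.000,5.621)–(2.000,5.827)
cell (3,3): code 0010 → (3.000,3.323)–(3.636,4.000)
cell (3,4): code 0011 → (3.636,4.000)–(3.603,5.000)
cell (3,5): code 0001 → (3.603,5.000)–(3.000,5.621)
total: 12 segments, chained into 1 closed loop(s), length Σ = 9.022802

segments=12 loops=1 length=9.023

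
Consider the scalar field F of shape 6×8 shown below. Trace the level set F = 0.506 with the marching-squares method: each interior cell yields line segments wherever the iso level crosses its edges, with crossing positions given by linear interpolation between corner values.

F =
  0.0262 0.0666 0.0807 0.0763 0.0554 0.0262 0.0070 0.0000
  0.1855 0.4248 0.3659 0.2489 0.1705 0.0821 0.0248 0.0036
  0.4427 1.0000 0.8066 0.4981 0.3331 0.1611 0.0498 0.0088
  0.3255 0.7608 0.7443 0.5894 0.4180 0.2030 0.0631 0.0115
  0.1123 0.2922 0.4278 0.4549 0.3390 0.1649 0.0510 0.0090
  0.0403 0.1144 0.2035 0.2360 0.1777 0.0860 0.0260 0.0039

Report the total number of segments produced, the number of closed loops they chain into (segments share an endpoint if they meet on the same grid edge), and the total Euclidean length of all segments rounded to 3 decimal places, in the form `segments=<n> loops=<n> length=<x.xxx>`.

segments=10 loops=1 length=9.226

cell (1,0): code 0100 → (1.141,1.000)–(2.000,0.114)
cell (1,1): code 1100 → (1.318,2.000)–(1.141,1.000)
cell (1,2): code 1000 → (2.000,2.974)–(1.318,2.000)
cell (2,0): code 0110 → (2.000,0.114)–(3.000,0.415)
cell (2,2): code 1101 → (2.087,3.000)–(2.000,2.974)
cell (2,3): code 1000 → (3.000,3.487)–(2.087,3.000)
cell (3,0): code 0010 → (3.000,0.415)–(3.544,1.000)
cell (3,1): code 0011 → (3.544,1.000)–(3.753,2.000)
cell (3,2): code 0011 → (3.753,2.000)–(3.620,3.000)
cell (3,3): code 0001 → (3.620,3.000)–(3.000,3.487)
total: 10 segments, chained into 1 closed loop(s), length Σ = 9.226254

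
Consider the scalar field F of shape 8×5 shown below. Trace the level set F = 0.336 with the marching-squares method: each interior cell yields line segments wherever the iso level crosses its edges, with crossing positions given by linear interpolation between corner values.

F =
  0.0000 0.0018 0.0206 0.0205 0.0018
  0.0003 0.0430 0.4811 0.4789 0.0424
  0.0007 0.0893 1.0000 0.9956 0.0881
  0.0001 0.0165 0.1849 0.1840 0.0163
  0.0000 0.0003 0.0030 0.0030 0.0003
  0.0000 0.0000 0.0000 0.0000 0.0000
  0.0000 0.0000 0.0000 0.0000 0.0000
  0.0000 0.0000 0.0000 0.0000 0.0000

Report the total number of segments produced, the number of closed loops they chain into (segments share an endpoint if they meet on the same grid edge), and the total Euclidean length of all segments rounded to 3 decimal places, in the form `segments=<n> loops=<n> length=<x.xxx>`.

segments=8 loops=1 length=7.246

cell (0,1): code 0100 → (0.685,2.000)–(1.000,1.669)
cell (0,2): code 1100 → (0.688,3.000)–(0.685,2.000)
cell (0,3): code 1000 → (1.000,3.327)–(0.688,3.000)
cell (1,1): code 0110 → (1.000,1.669)–(2.000,1.271)
cell (1,3): code 1001 → (2.000,3.727)–(1.000,3.327)
cell (2,1): code 0010 → (2.000,1.271)–(2.815,2.000)
cell (2,2): code 0011 → (2.815,2.000)–(2.813,3.000)
cell (2,3): code 0001 → (2.813,3.000)–(2.000,3.727)
total: 8 segments, chained into 1 closed loop(s), length Σ = 7.245869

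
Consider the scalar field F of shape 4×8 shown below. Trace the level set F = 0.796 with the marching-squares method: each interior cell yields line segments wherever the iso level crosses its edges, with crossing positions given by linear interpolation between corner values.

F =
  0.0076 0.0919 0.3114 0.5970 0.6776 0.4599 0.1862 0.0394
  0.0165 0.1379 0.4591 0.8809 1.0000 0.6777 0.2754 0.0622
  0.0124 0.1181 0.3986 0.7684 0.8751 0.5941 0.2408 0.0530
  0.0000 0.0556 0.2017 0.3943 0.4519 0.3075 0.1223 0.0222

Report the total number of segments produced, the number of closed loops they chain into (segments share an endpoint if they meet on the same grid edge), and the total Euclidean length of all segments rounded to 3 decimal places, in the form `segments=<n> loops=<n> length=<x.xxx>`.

segments=8 loops=1 length=5.610

cell (0,2): code 0100 → (0.701,3.000)–(1.000,2.799)
cell (0,3): code 1100 → (0.367,4.000)–(0.701,3.000)
cell (0,4): code 1000 → (1.000,4.633)–(0.367,4.000)
cell (1,2): code 0010 → (1.000,2.799)–(1.755,3.000)
cell (1,3): code 0111 → (1.755,3.000)–(2.000,3.259)
cell (1,4): code 1001 → (2.000,4.281)–(1.000,4.633)
cell (2,3): code 0010 → (2.000,3.259)–(2.187,4.000)
cell (2,4): code 0001 → (2.187,4.000)–(2.000,4.281)
total: 8 segments, chained into 1 closed loop(s), length Σ = 5.609622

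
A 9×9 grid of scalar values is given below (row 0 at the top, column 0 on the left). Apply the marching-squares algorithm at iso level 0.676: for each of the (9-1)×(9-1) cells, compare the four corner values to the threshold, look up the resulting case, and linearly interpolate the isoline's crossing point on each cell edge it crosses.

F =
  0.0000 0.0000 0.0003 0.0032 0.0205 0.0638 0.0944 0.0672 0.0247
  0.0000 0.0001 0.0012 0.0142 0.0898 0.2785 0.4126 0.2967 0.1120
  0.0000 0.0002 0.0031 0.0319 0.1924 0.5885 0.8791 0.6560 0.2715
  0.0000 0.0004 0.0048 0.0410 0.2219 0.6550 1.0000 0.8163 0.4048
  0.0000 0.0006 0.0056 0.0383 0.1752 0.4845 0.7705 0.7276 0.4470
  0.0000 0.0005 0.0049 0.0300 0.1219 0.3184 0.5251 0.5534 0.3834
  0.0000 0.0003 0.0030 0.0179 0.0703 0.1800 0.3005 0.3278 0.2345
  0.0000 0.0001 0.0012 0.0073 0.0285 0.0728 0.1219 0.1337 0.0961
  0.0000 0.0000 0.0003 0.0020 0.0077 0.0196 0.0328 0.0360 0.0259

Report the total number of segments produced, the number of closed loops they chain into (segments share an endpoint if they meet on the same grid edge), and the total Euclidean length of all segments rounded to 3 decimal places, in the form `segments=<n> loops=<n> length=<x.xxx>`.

segments=10 loops=1 length=7.997

cell (1,5): code 0100 → (1.565,6.000)–(2.000,5.301)
cell (1,6): code 1000 → (2.000,6.910)–(1.565,6.000)
cell (2,5): code 0110 → (2.000,5.301)–(3.000,5.061)
cell (2,6): code 1101 → (2.125,7.000)–(2.000,6.910)
cell (2,7): code 1000 → (3.000,7.341)–(2.125,7.000)
cell (3,5): code 0110 → (3.000,5.061)–(4.000,5.670)
cell (3,7): code 1001 → (4.000,7.184)–(3.000,7.341)
cell (4,5): code 0010 → (4.000,5.670)–(4.385,6.000)
cell (4,6): code 0011 → (4.385,6.000)–(4.296,7.000)
cell (4,7): code 0001 → (4.296,7.000)–(4.000,7.184)
total: 10 segments, chained into 1 closed loop(s), length Σ = 7.996856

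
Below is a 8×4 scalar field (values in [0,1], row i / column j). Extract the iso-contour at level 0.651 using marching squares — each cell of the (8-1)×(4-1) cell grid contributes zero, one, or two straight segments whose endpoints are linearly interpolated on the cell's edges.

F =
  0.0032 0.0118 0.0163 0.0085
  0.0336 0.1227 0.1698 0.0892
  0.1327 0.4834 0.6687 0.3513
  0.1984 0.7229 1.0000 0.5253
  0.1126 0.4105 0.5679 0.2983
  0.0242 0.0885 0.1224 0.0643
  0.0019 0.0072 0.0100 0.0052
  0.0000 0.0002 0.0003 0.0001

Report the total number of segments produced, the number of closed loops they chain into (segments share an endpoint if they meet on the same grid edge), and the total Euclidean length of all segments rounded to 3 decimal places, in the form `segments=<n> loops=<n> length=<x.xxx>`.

cell (1,1): code 0100 → (1.965,2.000)–(2.000,1.904)
cell (1,2): code 1000 → (2.000,2.056)–(1.965,2.000)
cell (2,0): code 0100 → (2.700,1.000)–(3.000,0.863)
cell (2,1): code 1110 → (2.000,1.904)–(2.700,1.000)
cell (2,2): code 1001 → (3.000,2.735)–(2.000,2.056)
cell (3,0): code 0010 → (3.000,0.863)–(3.230,1.000)
cell (3,1): code 0011 → (3.230,1.000)–(3.808,2.000)
cell (3,2): code 0001 → (3.808,2.000)–(3.000,2.735)
total: 8 segments, chained into 1 closed loop(s), length Σ = 5.365446

segments=8 loops=1 length=5.365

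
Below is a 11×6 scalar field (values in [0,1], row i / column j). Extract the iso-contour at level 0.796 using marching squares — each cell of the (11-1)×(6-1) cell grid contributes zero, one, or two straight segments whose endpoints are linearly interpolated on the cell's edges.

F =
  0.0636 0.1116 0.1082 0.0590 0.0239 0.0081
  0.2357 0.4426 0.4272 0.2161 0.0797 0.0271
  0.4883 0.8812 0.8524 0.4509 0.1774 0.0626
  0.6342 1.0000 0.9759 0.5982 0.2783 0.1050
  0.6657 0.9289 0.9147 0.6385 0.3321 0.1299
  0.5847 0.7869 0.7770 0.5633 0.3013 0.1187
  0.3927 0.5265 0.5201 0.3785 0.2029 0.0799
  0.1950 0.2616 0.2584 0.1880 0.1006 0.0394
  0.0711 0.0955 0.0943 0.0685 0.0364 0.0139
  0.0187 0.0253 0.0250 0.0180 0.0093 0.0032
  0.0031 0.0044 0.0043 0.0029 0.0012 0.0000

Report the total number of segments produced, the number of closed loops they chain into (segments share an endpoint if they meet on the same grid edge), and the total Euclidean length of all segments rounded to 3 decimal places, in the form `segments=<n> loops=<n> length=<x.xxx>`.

segments=10 loops=1 length=8.629

cell (1,0): code 0100 → (1.806,1.000)–(2.000,0.783)
cell (1,1): code 1100 → (1.867,2.000)–(1.806,1.000)
cell (1,2): code 1000 → (2.000,2.140)–(1.867,2.000)
cell (2,0): code 0110 → (2.000,0.783)–(3.000,0.442)
cell (2,2): code 1001 → (3.000,2.476)–(2.000,2.140)
cell (3,0): code 0110 → (3.000,0.442)–(4.000,0.495)
cell (3,2): code 1001 → (4.000,2.430)–(3.000,2.476)
cell (4,0): code 0010 → (4.000,0.495)–(4.936,1.000)
cell (4,1): code 0011 → (4.936,1.000)–(4.862,2.000)
cell (4,2): code 0001 → (4.862,2.000)–(4.000,2.430)
total: 10 segments, chained into 1 closed loop(s), length Σ = 8.629450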